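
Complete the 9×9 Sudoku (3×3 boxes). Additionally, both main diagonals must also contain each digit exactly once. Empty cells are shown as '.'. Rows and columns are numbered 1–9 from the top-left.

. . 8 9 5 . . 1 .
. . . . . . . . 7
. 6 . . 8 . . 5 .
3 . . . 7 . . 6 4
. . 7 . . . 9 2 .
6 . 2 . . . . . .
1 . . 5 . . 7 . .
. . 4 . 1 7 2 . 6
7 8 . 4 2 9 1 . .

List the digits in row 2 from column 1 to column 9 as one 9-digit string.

915642387

R9C8 = 3 (sole candidate).
R9C9 = 5 (sole candidate).
R9C3 = 6 (sole candidate).
R1C2 = 7 (hidden single in row 1).
R3C4 = 7 (hidden single in row 3).
R6C8 = 7 (hidden single in row 6).
R7C2 = 2 (hidden single in row 7).
R7C8 = 4 (hidden single in row 7).
R5C1 = 8 (hidden single in column 1).
R6C5 = 9 (hidden single in column 5).
R5C5 = 6 (hidden single in main diagonal).
R7C5 = 3 (sole candidate).
R8C4 = 8 (sole candidate).
R8C8 = 9 (sole candidate).
R2C5 = 4: row 2 has {7}; col 5 has {1,2,3,5,6,7,8,9}; box has {5,7,8,9} → only 4 remains.
R2C8 = 8: row 2 has {4,7}; col 8 has {1,2,3,4,5,6,7,9}; box has {1,5,7}; anti-diagonal has {6,7} → only 8 remains.
R7C3 = 9 (sole candidate).
R7C6 = 6 (sole candidate).
R7C9 = 8 (sole candidate).
R8C1 = 5 (sole candidate).
R8C2 = 3 (sole candidate).
R1C9 = 2 (sole candidate).
R2C2 = 1: row 2 has {4,7,8}; col 2 has {2,3,6,7,8}; box has {6,7,8}; main diagonal has {5,6,7,9} → only 1 remains.
R3C3 = 3 (sole candidate).
R3C7 = 4 (sole candidate).
R3C9 = 9 (sole candidate).
R4C4 = 2 (sole candidate).
R6C4 = 1 (sole candidate).
R6C9 = 3 (sole candidate).
R1C1 = 4 (sole candidate).
R1C6 = 3 (sole candidate).
R1C7 = 6 (sole candidate).
R2C3 = 5: row 2 has {1,4,7,8}; col 3 has {2,3,4,6,7,8,9}; box has {1,3,4,6,7,8} → only 5 remains.
R2C4 = 6: row 2 has {1,4,5,7,8}; col 4 has {1,2,4,5,7,8,9}; box has {3,4,5,7,8,9} → only 6 remains.
R2C6 = 2: row 2 has {1,4,5,6,7,8}; col 6 has {3,6,7,9}; box has {3,4,5,6,7,8,9} → only 2 remains.
R2C7 = 3: row 2 has {1,2,4,5,6,7,8}; col 7 has {1,2,4,6,7,9}; box has {1,2,4,5,6,7,8,9} → only 3 remains.
R3C1 = 2 (sole candidate).
R3C6 = 1 (sole candidate).
R4C3 = 1 (sole candidate).
R4C6 = 5 (sole candidate).
R4C7 = 8 (sole candidate).
R5C4 = 3 (sole candidate).
R5C6 = 4 (sole candidate).
R5C9 = 1 (sole candidate).
R6C6 = 8 (sole candidate).
R6C7 = 5 (sole candidate).
R2C1 = 9: row 2 has {1,2,3,4,5,6,7,8}; col 1 has {1,2,3,4,5,6,7,8}; box has {1,2,3,4,5,6,7,8} → only 9 remains.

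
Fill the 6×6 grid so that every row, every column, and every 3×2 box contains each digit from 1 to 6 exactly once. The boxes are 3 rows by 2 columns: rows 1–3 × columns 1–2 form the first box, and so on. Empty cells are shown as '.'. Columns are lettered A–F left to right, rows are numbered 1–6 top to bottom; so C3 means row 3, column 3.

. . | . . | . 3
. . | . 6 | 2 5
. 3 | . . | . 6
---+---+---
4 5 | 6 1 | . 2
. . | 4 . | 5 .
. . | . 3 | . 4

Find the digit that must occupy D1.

5

A2 = 1: row 2 has {2,5,6}; col 1 has {4}; box has {3} → only 1 remains.
B2 = 4: row 2 has {1,2,5,6}; col 2 has {3,5}; box has {1,3} → only 4 remains.
C2 = 3: row 2 has {1,2,4,5,6}; col 3 has {4,6}; box has {6} → only 3 remains.
E4 = 3: row 4 has {1,2,4,5,6}; col 5 has {2,5}; box has {2,4,5} → only 3 remains.
D5 = 2: row 5 has {4,5}; col 4 has {1,3,6}; box has {1,3,4,6} → only 2 remains.
F5 = 1: row 5 has {2,4,5}; col 6 has {2,3,4,5,6}; box has {2,3,4,5} → only 1 remains.
C6 = 5: row 6 has {3,4}; col 3 has {3,4,6}; box has {1,2,3,4,6} → only 5 remains.
E6 = 6: row 6 has {3,4,5}; col 5 has {2,3,5}; box has {1,2,3,4,5} → only 6 remains.
B5 = 6: row 5 has {1,2,4,5}; col 2 has {3,4,5}; box has {4,5} → only 6 remains.
A6 = 2: row 6 has {3,4,5,6}; col 1 has {1,4}; box has {4,5,6} → only 2 remains.
B6 = 1: row 6 has {2,3,4,5,6}; col 2 has {3,4,5,6}; box has {2,4,5,6} → only 1 remains.
B1 = 2: row 1 has {3}; col 2 has {1,3,4,5,6}; box has {1,3,4} → only 2 remains.
C1 = 1: row 1 has {2,3}; col 3 has {3,4,5,6}; box has {3,6} → only 1 remains.
E1 = 4: row 1 has {1,2,3}; col 5 has {2,3,5,6}; box has {2,3,5,6} → only 4 remains.
A3 = 5: row 3 has {3,6}; col 1 has {1,2,4}; box has {1,2,3,4} → only 5 remains.
C3 = 2: row 3 has {3,5,6}; col 3 has {1,3,4,5,6}; box has {1,3,6} → only 2 remains.
D3 = 4: row 3 has {2,3,5,6}; col 4 has {1,2,3,6}; box has {1,2,3,6} → only 4 remains.
E3 = 1: row 3 has {2,3,4,5,6}; col 5 has {2,3,4,5,6}; box has {2,3,4,5,6} → only 1 remains.
A5 = 3: row 5 has {1,2,4,5,6}; col 1 has {1,2,4,5}; box has {1,2,4,5,6} → only 3 remains.
A1 = 6: row 1 has {1,2,3,4}; col 1 has {1,2,3,4,5}; box has {1,2,3,4,5} → only 6 remains.
D1 = 5: row 1 has {1,2,3,4,6}; col 4 has {1,2,3,4,6}; box has {1,2,3,4,6} → only 5 remains.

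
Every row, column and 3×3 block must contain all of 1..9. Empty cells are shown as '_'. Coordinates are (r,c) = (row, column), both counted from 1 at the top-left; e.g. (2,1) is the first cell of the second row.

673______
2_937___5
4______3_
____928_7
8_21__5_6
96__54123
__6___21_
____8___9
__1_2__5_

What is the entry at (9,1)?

(4,4) = 6: row 4 has {2,7,8,9}; col 4 has {1,3}; box has {1,2,4,5,9} → only 6 remains.
(4,8) = 4: row 4 has {2,6,7,8,9}; col 8 has {1,2,3,5}; box has {1,2,3,5,6,7,8} → only 4 remains.
(5,5) = 3: row 5 has {1,2,5,6,8}; col 5 has {2,5,7,8,9}; box has {1,2,4,5,6,9} → only 3 remains.
(5,6) = 7: row 5 has {1,2,3,5,6,8}; col 6 has {2,4}; box has {1,2,3,4,5,6,9} → only 7 remains.
(5,8) = 9: row 5 has {1,2,3,5,6,7,8}; col 8 has {1,2,3,4,5}; box has {1,2,3,4,5,6,7,8} → only 9 remains.
(6,3) = 7: row 6 has {1,2,3,4,5,6,9}; col 3 has {1,2,3,6,9}; box has {2,6,8,9} → only 7 remains.
(6,4) = 8: row 6 has {1,2,3,4,5,6,7,9}; col 4 has {1,3,6}; box has {1,2,3,4,5,6,7,9} → only 8 remains.
(7,5) = 4: row 7 has {1,2,6}; col 5 has {2,3,5,7,8,9}; box has {2,8} → only 4 remains.
(7,9) = 8: row 7 has {1,2,4,6}; col 9 has {3,5,6,7,9}; box has {1,2,5,9} → only 8 remains.
(9,9) = 4: row 9 has {1,2,5}; col 9 has {3,5,6,7,8,9}; box has {1,2,5,8,9} → only 4 remains.
(1,5) = 1: row 1 has {3,6,7}; col 5 has {2,3,4,5,7,8,9}; box has {3,7} → only 1 remains.
(1,8) = 8: row 1 has {1,3,6,7}; col 8 has {1,2,3,4,5,9}; box has {3,5} → only 8 remains.
(1,9) = 2: row 1 has {1,3,6,7,8}; col 9 has {3,4,5,6,7,8,9}; box has {3,5,8} → only 2 remains.
(2,8) = 6: row 2 has {2,3,5,7,9}; col 8 has {1,2,3,4,5,8,9}; box has {2,3,5,8} → only 6 remains.
(3,5) = 6: row 3 has {3,4}; col 5 has {1,2,3,4,5,7,8,9}; box has {1,3,7} → only 6 remains.
(3,9) = 1: row 3 has {3,4,6}; col 9 has {2,3,4,5,6,7,8,9}; box has {2,3,5,6,8} → only 1 remains.
(4,3) = 5: row 4 has {2,4,6,7,8,9}; col 3 has {1,2,3,6,7,9}; box has {2,6,7,8,9} → only 5 remains.
(5,2) = 4: row 5 has {1,2,3,5,6,7,8,9}; col 2 has {6,7}; box has {2,5,6,7,8,9} → only 4 remains.
(8,3) = 4: row 8 has {8,9}; col 3 has {1,2,3,5,6,7,9}; box has {1,6} → only 4 remains.
(8,8) = 7: row 8 has {4,8,9}; col 8 has {1,2,3,4,5,6,8,9}; box has {1,2,4,5,8,9} → only 7 remains.
(2,6) = 8: row 2 has {2,3,5,6,7,9}; col 6 has {2,4,7}; box has {1,3,6,7} → only 8 remains.
(2,7) = 4: row 2 has {2,3,5,6,7,8,9}; col 7 has {1,2,5,8}; box has {1,2,3,5,6,8} → only 4 remains.
(3,3) = 8: row 3 has {1,3,4,6}; col 3 has {1,2,3,4,5,6,7,9}; box has {2,3,4,6,7,9} → only 8 remains.
(8,4) = 5: row 8 has {4,7,8,9}; col 4 has {1,3,6,8}; box has {2,4,8} → only 5 remains.
(1,7) = 9: row 1 has {1,2,3,6,7,8}; col 7 has {1,2,4,5,8}; box has {1,2,3,4,5,6,8} → only 9 remains.
(2,2) = 1: row 2 has {2,3,4,5,6,7,8,9}; col 2 has {4,6,7}; box has {2,3,4,6,7,8,9} → only 1 remains.
(3,2) = 5: row 3 has {1,3,4,6,8}; col 2 has {1,4,6,7}; box has {1,2,3,4,6,7,8,9} → only 5 remains.
(3,6) = 9: row 3 has {1,3,4,5,6,8}; col 6 has {2,4,7,8}; box has {1,3,6,7,8} → only 9 remains.
(3,7) = 7: row 3 has {1,3,4,5,6,8,9}; col 7 has {1,2,4,5,8,9}; box has {1,2,3,4,5,6,8,9} → only 7 remains.
(4,2) = 3: row 4 has {2,4,5,6,7,8,9}; col 2 has {1,4,5,6,7}; box has {2,4,5,6,7,8,9} → only 3 remains.
(7,2) = 9: row 7 has {1,2,4,6,8}; col 2 has {1,3,4,5,6,7}; box has {1,4,6} → only 9 remains.
(7,4) = 7: row 7 has {1,2,4,6,8,9}; col 4 has {1,3,5,6,8}; box has {2,4,5,8} → only 7 remains.
(7,6) = 3: row 7 has {1,2,4,6,7,8,9}; col 6 has {2,4,7,8,9}; box has {2,4,5,7,8} → only 3 remains.
(8,1) = 3: row 8 has {4,5,7,8,9}; col 1 has {2,4,6,8,9}; box has {1,4,6,9} → only 3 remains.
(8,2) = 2: row 8 has {3,4,5,7,8,9}; col 2 has {1,3,4,5,6,7,9}; box has {1,3,4,6,9} → only 2 remains.
(8,7) = 6: row 8 has {2,3,4,5,7,8,9}; col 7 has {1,2,4,5,7,8,9}; box has {1,2,4,5,7,8,9} → only 6 remains.
(9,1) = 7: row 9 has {1,2,4,5}; col 1 has {2,3,4,6,8,9}; box has {1,2,3,4,6,9} → only 7 remains.

7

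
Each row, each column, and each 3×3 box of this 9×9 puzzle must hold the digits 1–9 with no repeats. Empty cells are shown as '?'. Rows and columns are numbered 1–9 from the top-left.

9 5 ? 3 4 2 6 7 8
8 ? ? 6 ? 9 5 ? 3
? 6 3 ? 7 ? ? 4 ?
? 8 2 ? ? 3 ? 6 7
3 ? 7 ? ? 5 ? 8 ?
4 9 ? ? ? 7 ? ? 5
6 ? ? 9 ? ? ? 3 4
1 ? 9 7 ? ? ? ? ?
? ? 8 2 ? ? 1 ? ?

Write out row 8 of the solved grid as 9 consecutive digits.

149736852

R1C3 = 1: row 1 has {2,3,4,5,6,7,8,9}; col 3 has {2,3,7,8,9}; box has {3,5,6,8,9} → only 1 remains.
R2C3 = 4: row 2 has {3,5,6,8,9}; col 3 has {1,2,3,7,8,9}; box has {1,3,5,6,8,9} → only 4 remains.
R2C5 = 1: row 2 has {3,4,5,6,8,9}; col 5 has {4,7}; box has {2,3,4,6,7,9} → only 1 remains.
R2C8 = 2: row 2 has {1,3,4,5,6,8,9}; col 8 has {3,4,6,7,8}; box has {3,4,5,6,7,8} → only 2 remains.
R3C1 = 2: row 3 has {3,4,6,7}; col 1 has {1,3,4,6,8,9}; box has {1,3,4,5,6,8,9} → only 2 remains.
R3C6 = 8: row 3 has {2,3,4,6,7}; col 6 has {2,3,5,7,9}; box has {1,2,3,4,6,7,9} → only 8 remains.
R3C7 = 9: row 3 has {2,3,4,6,7,8}; col 7 has {1,5,6}; box has {2,3,4,5,6,7,8} → only 9 remains.
R3C9 = 1: row 3 has {2,3,4,6,7,8,9}; col 9 has {3,4,5,7,8}; box has {2,3,4,5,6,7,8,9} → only 1 remains.
R4C1 = 5: row 4 has {2,3,6,7,8}; col 1 has {1,2,3,4,6,8,9}; box has {2,3,4,7,8,9} → only 5 remains.
R4C5 = 9: row 4 has {2,3,5,6,7,8}; col 5 has {1,4,7}; box has {3,5,7} → only 9 remains.
R4C7 = 4: row 4 has {2,3,5,6,7,8,9}; col 7 has {1,5,6,9}; box has {5,6,7,8} → only 4 remains.
R5C2 = 1: row 5 has {3,5,7,8}; col 2 has {5,6,8,9}; box has {2,3,4,5,7,8,9} → only 1 remains.
R5C4 = 4: row 5 has {1,3,5,7,8}; col 4 has {2,3,6,7,9}; box has {3,5,7,9} → only 4 remains.
R5C7 = 2: row 5 has {1,3,4,5,7,8}; col 7 has {1,4,5,6,9}; box has {4,5,6,7,8} → only 2 remains.
R5C9 = 9: row 5 has {1,2,3,4,5,7,8}; col 9 has {1,3,4,5,7,8}; box has {2,4,5,6,7,8} → only 9 remains.
R6C3 = 6: row 6 has {4,5,7,9}; col 3 has {1,2,3,4,7,8,9}; box has {1,2,3,4,5,7,8,9} → only 6 remains.
R6C7 = 3: row 6 has {4,5,6,7,9}; col 7 has {1,2,4,5,6,9}; box has {2,4,5,6,7,8,9} → only 3 remains.
R6C8 = 1: row 6 has {3,4,5,6,7,9}; col 8 has {2,3,4,6,7,8}; box has {2,3,4,5,6,7,8,9} → only 1 remains.
R7C3 = 5: row 7 has {3,4,6,9}; col 3 has {1,2,3,4,6,7,8,9}; box has {1,6,8,9} → only 5 remains.
R7C5 = 8: row 7 has {3,4,5,6,9}; col 5 has {1,4,7,9}; box has {2,7,9} → only 8 remains.
R7C6 = 1: row 7 has {3,4,5,6,8,9}; col 6 has {2,3,5,7,8,9}; box has {2,7,8,9} → only 1 remains.
R7C7 = 7: row 7 has {1,3,4,5,6,8,9}; col 7 has {1,2,3,4,5,6,9}; box has {1,3,4} → only 7 remains.
R8C7 = 8: row 8 has {1,7,9}; col 7 has {1,2,3,4,5,6,7,9}; box has {1,3,4,7} → only 8 remains.
R8C8 = 5: row 8 has {1,7,8,9}; col 8 has {1,2,3,4,6,7,8}; box has {1,3,4,7,8} → only 5 remains.
R9C1 = 7: row 9 has {1,2,8}; col 1 has {1,2,3,4,5,6,8,9}; box has {1,5,6,8,9} → only 7 remains.
R9C8 = 9: row 9 has {1,2,7,8}; col 8 has {1,2,3,4,5,6,7,8}; box has {1,3,4,5,7,8} → only 9 remains.
R9C9 = 6: row 9 has {1,2,7,8,9}; col 9 has {1,3,4,5,7,8,9}; box has {1,3,4,5,7,8,9} → only 6 remains.
R2C2 = 7: row 2 has {1,2,3,4,5,6,8,9}; col 2 has {1,5,6,8,9}; box has {1,2,3,4,5,6,8,9} → only 7 remains.
R3C4 = 5: row 3 has {1,2,3,4,6,7,8,9}; col 4 has {2,3,4,6,7,9}; box has {1,2,3,4,6,7,8,9} → only 5 remains.
R4C4 = 1: row 4 has {2,3,4,5,6,7,8,9}; col 4 has {2,3,4,5,6,7,9}; box has {3,4,5,7,9} → only 1 remains.
R5C5 = 6: row 5 has {1,2,3,4,5,7,8,9}; col 5 has {1,4,7,8,9}; box has {1,3,4,5,7,9} → only 6 remains.
R6C4 = 8: row 6 has {1,3,4,5,6,7,9}; col 4 has {1,2,3,4,5,6,7,9}; box has {1,3,4,5,6,7,9} → only 8 remains.
R6C5 = 2: row 6 has {1,3,4,5,6,7,8,9}; col 5 has {1,4,6,7,8,9}; box has {1,3,4,5,6,7,8,9} → only 2 remains.
R7C2 = 2: row 7 has {1,3,4,5,6,7,8,9}; col 2 has {1,5,6,7,8,9}; box has {1,5,6,7,8,9} → only 2 remains.
R8C5 = 3: row 8 has {1,5,7,8,9}; col 5 has {1,2,4,6,7,8,9}; box has {1,2,7,8,9} → only 3 remains.
R8C9 = 2: row 8 has {1,3,5,7,8,9}; col 9 has {1,3,4,5,6,7,8,9}; box has {1,3,4,5,6,7,8,9} → only 2 remains.
R9C5 = 5: row 9 has {1,2,6,7,8,9}; col 5 has {1,2,3,4,6,7,8,9}; box has {1,2,3,7,8,9} → only 5 remains.
R9C6 = 4: row 9 has {1,2,5,6,7,8,9}; col 6 has {1,2,3,5,7,8,9}; box has {1,2,3,5,7,8,9} → only 4 remains.
R8C2 = 4: row 8 has {1,2,3,5,7,8,9}; col 2 has {1,2,5,6,7,8,9}; box has {1,2,5,6,7,8,9} → only 4 remains.
R8C6 = 6: row 8 has {1,2,3,4,5,7,8,9}; col 6 has {1,2,3,4,5,7,8,9}; box has {1,2,3,4,5,7,8,9} → only 6 remains.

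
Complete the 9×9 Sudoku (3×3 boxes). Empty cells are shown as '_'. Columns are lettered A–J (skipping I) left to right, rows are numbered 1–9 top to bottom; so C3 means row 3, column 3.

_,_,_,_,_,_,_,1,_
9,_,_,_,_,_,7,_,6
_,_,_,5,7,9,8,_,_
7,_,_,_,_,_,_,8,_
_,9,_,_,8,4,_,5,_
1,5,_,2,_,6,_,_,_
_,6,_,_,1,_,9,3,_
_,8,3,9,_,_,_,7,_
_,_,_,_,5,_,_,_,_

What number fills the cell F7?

8

F8 = 2: row 8 has {3,7,8,9}; col 6 has {4,6,9}; box has {1,5,9} → only 2 remains.
J1 = 9: in row 1, 9 can only go here (every other open cell in that row sees a 9).
C2 = 5: in row 2, 5 can only go here (every other open cell in that row sees a 5).
G1 = 5: in row 1, 5 can only go here (every other open cell in that row sees a 5).
F4 = 5: in row 4, 5 can only go here (every other open cell in that row sees a 5).
E4 = 9: in row 4, 9 can only go here (every other open cell in that row sees a 9).
E6 = 3: row 6 has {1,2,5,6}; col 5 has {1,5,7,8,9}; box has {2,4,5,6,8,9} → only 3 remains.
G6 = 4: row 6 has {1,2,3,5,6}; col 7 has {5,7,8,9}; box has {5,8} → only 4 remains.
H6 = 9: row 6 has {1,2,3,4,5,6}; col 8 has {1,3,5,7,8}; box has {4,5,8} → only 9 remains.
J6 = 7: row 6 has {1,2,3,4,5,6,9}; col 9 has {6,9}; box has {4,5,8,9} → only 7 remains.
D4 = 1: row 4 has {5,7,8,9}; col 4 has {2,5,9}; box has {2,3,4,5,6,8,9} → only 1 remains.
D5 = 7: row 5 has {4,5,8,9}; col 4 has {1,2,5,9}; box has {1,2,3,4,5,6,8,9} → only 7 remains.
C6 = 8: row 6 has {1,2,3,4,5,6,7,9}; col 3 has {3,5}; box has {1,5,7,9} → only 8 remains.
C9 = 9: in row 9, 9 can only go here (every other open cell in that row sees a 9).
A1 = 8: in column 1, 8 can only go here (every other open cell in that column sees an 8).
F1 = 3: row 1 has {1,5,8,9}; col 6 has {2,4,5,6,9}; box has {5,7,9} → only 3 remains.
B2 = 3: in row 2, 3 can only go here (every other open cell in that row sees a 3).
F2 = 1: in row 2, 1 can only go here (every other open cell in that row sees a 1).
D2 = 8: in row 2, 8 can only go here (every other open cell in that row sees an 8).
D7 = 4: row 7 has {1,3,6,9}; col 4 has {1,2,5,7,8,9}; box has {1,2,5,9} → only 4 remains.
E8 = 6: row 8 has {2,3,7,8,9}; col 5 has {1,3,5,7,8,9}; box has {1,2,4,5,9} → only 6 remains.
G8 = 1: row 8 has {2,3,6,7,8,9}; col 7 has {4,5,7,8,9}; box has {3,7,9} → only 1 remains.
D9 = 3: row 9 has {5,9}; col 4 has {1,2,4,5,7,8,9}; box has {1,2,4,5,6,9} → only 3 remains.
D1 = 6: row 1 has {1,3,5,8,9}; col 4 has {1,2,3,4,5,7,8,9}; box has {1,3,5,7,8,9} → only 6 remains.
J3 = 3: in row 3, 3 can only go here (every other open cell in that row sees a 3).
J4 = 2: row 4 has {1,5,7,8,9}; col 9 has {3,6,7,9}; box has {4,5,7,8,9} → only 2 remains.
J5 = 1: row 5 has {4,5,7,8,9}; col 9 has {2,3,6,7,9}; box has {2,4,5,7,8,9} → only 1 remains.
B4 = 4: row 4 has {1,2,5,7,8,9}; col 2 has {3,5,6,8,9}; box has {1,5,7,8,9} → only 4 remains.
C4 = 6: row 4 has {1,2,4,5,7,8,9}; col 3 has {3,5,8,9}; box has {1,4,5,7,8,9} → only 6 remains.
G4 = 3: row 4 has {1,2,4,5,6,7,8,9}; col 7 has {1,4,5,7,8,9}; box has {1,2,4,5,7,8,9} → only 3 remains.
C5 = 2: row 5 has {1,4,5,7,8,9}; col 3 has {3,5,6,8,9}; box has {1,4,5,6,7,8,9} → only 2 remains.
G5 = 6: row 5 has {1,2,4,5,7,8,9}; col 7 has {1,3,4,5,7,8,9}; box has {1,2,3,4,5,7,8,9} → only 6 remains.
C7 = 7: row 7 has {1,3,4,6,9}; col 3 has {2,3,5,6,8,9}; box has {3,6,8,9} → only 7 remains.
F7 = 8: row 7 has {1,3,4,6,7,9}; col 6 has {1,2,3,4,5,6,9}; box has {1,2,3,4,5,6,9} → only 8 remains.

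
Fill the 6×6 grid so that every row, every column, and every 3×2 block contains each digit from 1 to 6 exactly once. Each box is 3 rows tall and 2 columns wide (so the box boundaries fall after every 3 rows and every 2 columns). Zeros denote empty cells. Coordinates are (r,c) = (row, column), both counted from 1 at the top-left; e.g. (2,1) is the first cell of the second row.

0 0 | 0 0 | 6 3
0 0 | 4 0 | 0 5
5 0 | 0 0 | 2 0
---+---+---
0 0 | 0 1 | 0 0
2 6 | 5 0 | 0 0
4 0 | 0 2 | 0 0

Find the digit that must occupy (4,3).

(1,1) = 1 (sole candidate).
(1,3) = 2 (sole candidate).
(1,4) = 5 (sole candidate).
(2,5) = 1 (sole candidate).
(3,6) = 4 (sole candidate).
(4,1) = 3 (sole candidate).
(4,2) = 5 (sole candidate).
(4,3) = 6: row 4 has {1,3,5}; col 3 has {2,4,5}; box has {1,2,5} → only 6 remains.

6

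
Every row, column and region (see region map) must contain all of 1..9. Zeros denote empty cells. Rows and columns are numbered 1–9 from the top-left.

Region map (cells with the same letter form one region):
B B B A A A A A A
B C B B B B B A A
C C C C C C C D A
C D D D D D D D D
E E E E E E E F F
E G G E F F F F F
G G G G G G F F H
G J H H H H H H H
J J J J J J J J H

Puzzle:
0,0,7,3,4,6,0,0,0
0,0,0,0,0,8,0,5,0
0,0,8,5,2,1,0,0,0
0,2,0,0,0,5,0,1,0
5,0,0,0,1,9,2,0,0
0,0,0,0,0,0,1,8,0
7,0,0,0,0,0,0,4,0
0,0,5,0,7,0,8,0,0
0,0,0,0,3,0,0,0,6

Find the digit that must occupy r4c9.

4

r1c7 = 9 (sole candidate).
r1c8 = 2 (sole candidate).
r3c9 = 7 (sole candidate).
r5c9 = 3 (sole candidate).
r1c1 = 1 (sole candidate).
r1c2 = 5 (sole candidate).
r1c9 = 8 (sole candidate).
r2c9 = 1 (sole candidate).
r2c2 = 7 (hidden single in row 2).
r9c7 = 5 (hidden single in row 9).
r7c7 = 6 (sole candidate).
r5c8 = 7 (sole candidate).
r6c6 = 2 (sole candidate).
r7c6 = 3 (sole candidate).
r8c6 = 4 (sole candidate).
r9c6 = 7 (sole candidate).
r9c8 = 9 (sole candidate).
r8c8 = 3 (sole candidate).
r3c8 = 6 (sole candidate).
r4c1 = 6 (hidden single in row 4).
r6c1 = 3 (hidden single in row 6).
r6c4 = 7 (hidden single in row 6).
r4c7 = 7 (hidden single in row 4).
r4c3 = 3 (hidden single in row 4).
r2c7 = 3 (hidden single in row 2).
r3c7 = 4 (sole candidate).
r3c1 = 9 (sole candidate).
r3c2 = 3 (sole candidate).
r8c1 = 2 (sole candidate).
r8c9 = 9 (sole candidate).
r2c1 = 4 (sole candidate).
r4c9 = 4: row 4 has {1,2,3,5,6,7}; col 9 has {1,3,6,7,8,9}; region has {1,2,3,5,6,7} → only 4 remains.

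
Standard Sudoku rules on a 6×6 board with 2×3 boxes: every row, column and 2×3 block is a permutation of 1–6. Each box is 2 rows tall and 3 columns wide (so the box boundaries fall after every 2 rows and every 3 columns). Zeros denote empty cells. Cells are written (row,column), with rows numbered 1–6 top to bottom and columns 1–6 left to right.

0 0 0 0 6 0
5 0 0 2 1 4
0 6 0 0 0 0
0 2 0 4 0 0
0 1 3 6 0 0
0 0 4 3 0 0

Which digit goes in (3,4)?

(1,4) = 5: row 1 has {6}; col 4 has {2,3,4,6}; box has {1,2,4,6} → only 5 remains.
(1,6) = 3: row 1 has {5,6}; col 6 has {4}; box has {1,2,4,5,6} → only 3 remains.
(2,2) = 3: row 2 has {1,2,4,5}; col 2 has {1,2,6}; box has {5} → only 3 remains.
(2,3) = 6: row 2 has {1,2,3,4,5}; col 3 has {3,4}; box has {3,5} → only 6 remains.
(3,4) = 1: row 3 has {6}; col 4 has {2,3,4,5,6}; box has {4} → only 1 remains.

1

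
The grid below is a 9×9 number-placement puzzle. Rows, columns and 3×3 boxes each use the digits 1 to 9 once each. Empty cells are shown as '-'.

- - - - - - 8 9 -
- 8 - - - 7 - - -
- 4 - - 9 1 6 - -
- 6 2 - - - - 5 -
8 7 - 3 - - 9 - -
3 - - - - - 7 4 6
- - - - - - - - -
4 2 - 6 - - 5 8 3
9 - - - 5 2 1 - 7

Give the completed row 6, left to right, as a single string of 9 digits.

395128746

r4c1 = 1: row 4 has {2,5,6}; col 1 has {3,4,8,9}; box has {2,3,6,7,8} → only 1 remains.
r4c7 = 3: row 4 has {1,2,5,6}; col 7 has {1,5,6,7,8,9}; box has {4,5,6,7,9} → only 3 remains.
r4c9 = 8: row 4 has {1,2,3,5,6}; col 9 has {3,6,7}; box has {3,4,5,6,7,9} → only 8 remains.
r8c6 = 9: row 8 has {2,3,4,5,6,8}; col 6 has {1,2,7}; box has {2,5,6} → only 9 remains.
r9c2 = 3: row 9 has {1,2,5,7,9}; col 2 has {2,4,6,7,8}; box has {2,4,9} → only 3 remains.
r9c8 = 6: row 9 has {1,2,3,5,7,9}; col 8 has {4,5,8,9}; box has {1,3,5,7,8} → only 6 remains.
r4c6 = 4: row 4 has {1,2,3,5,6,8}; col 6 has {1,2,7,9}; box has {3} → only 4 remains.
r7c8 = 2: row 7 has {}; col 8 has {4,5,6,8,9}; box has {1,3,5,6,7,8} → only 2 remains.
r9c3 = 8: row 9 has {1,2,3,5,6,7,9}; col 3 has {2}; box has {2,3,4,9} → only 8 remains.
r9c4 = 4: row 9 has {1,2,3,5,6,7,8,9}; col 4 has {3,6}; box has {2,5,6,9} → only 4 remains.
r4c5 = 7: row 4 has {1,2,3,4,5,6,8}; col 5 has {5,9}; box has {3,4} → only 7 remains.
r5c8 = 1: row 5 has {3,7,8,9}; col 8 has {2,4,5,6,8,9}; box has {3,4,5,6,7,8,9} → only 1 remains.
r5c9 = 2: row 5 has {1,3,7,8,9}; col 9 has {3,6,7,8}; box has {1,3,4,5,6,7,8,9} → only 2 remains.
r7c7 = 4: row 7 has {2}; col 7 has {1,3,5,6,7,8,9}; box has {1,2,3,5,6,7,8} → only 4 remains.
r7c9 = 9: row 7 has {2,4}; col 9 has {2,3,6,7,8}; box has {1,2,3,4,5,6,7,8} → only 9 remains.
r8c5 = 1: row 8 has {2,3,4,5,6,8,9}; col 5 has {5,7,9}; box has {2,4,5,6,9} → only 1 remains.
r2c7 = 2: row 2 has {7,8}; col 7 has {1,3,4,5,6,7,8,9}; box has {6,8,9} → only 2 remains.
r2c8 = 3: row 2 has {2,7,8}; col 8 has {1,2,4,5,6,8,9}; box has {2,6,8,9} → only 3 remains.
r3c8 = 7: row 3 has {1,4,6,9}; col 8 has {1,2,3,4,5,6,8,9}; box has {2,3,6,8,9} → only 7 remains.
r3c9 = 5: row 3 has {1,4,6,7,9}; col 9 has {2,3,6,7,8,9}; box has {2,3,6,7,8,9} → only 5 remains.
r4c4 = 9: row 4 has {1,2,3,4,5,6,7,8}; col 4 has {3,4,6}; box has {3,4,7} → only 9 remains.
r5c5 = 6: row 5 has {1,2,3,7,8,9}; col 5 has {1,5,7,9}; box has {3,4,7,9} → only 6 remains.
r5c6 = 5: row 5 has {1,2,3,6,7,8,9}; col 6 has {1,2,4,7,9}; box has {3,4,6,7,9} → only 5 remains.
r6c6 = 8: row 6 has {3,4,6,7}; col 6 has {1,2,4,5,7,9}; box has {3,4,5,6,7,9} → only 8 remains.
r7c6 = 3: row 7 has {2,4,9}; col 6 has {1,2,4,5,7,8,9}; box has {1,2,4,5,6,9} → only 3 remains.
r8c3 = 7: row 8 has {1,2,3,4,5,6,8,9}; col 3 has {2,8}; box has {2,3,4,8,9} → only 7 remains.
r1c6 = 6: row 1 has {8,9}; col 6 has {1,2,3,4,5,7,8,9}; box has {1,7,9} → only 6 remains.
r2c4 = 5: row 2 has {2,3,7,8}; col 4 has {3,4,6,9}; box has {1,6,7,9} → only 5 remains.
r2c5 = 4: row 2 has {2,3,5,7,8}; col 5 has {1,5,6,7,9}; box has {1,5,6,7,9} → only 4 remains.
r2c9 = 1: row 2 has {2,3,4,5,7,8}; col 9 has {2,3,5,6,7,8,9}; box has {2,3,5,6,7,8,9} → only 1 remains.
r3c1 = 2: row 3 has {1,4,5,6,7,9}; col 1 has {1,3,4,8,9}; box has {4,8} → only 2 remains.
r3c3 = 3: row 3 has {1,2,4,5,6,7,9}; col 3 has {2,7,8}; box has {2,4,8} → only 3 remains.
r3c4 = 8: row 3 has {1,2,3,4,5,6,7,9}; col 4 has {3,4,5,6,9}; box has {1,4,5,6,7,9} → only 8 remains.
r5c3 = 4: row 5 has {1,2,3,5,6,7,8,9}; col 3 has {2,3,7,8}; box has {1,2,3,6,7,8} → only 4 remains.
r6c5 = 2: row 6 has {3,4,6,7,8}; col 5 has {1,4,5,6,7,9}; box has {3,4,5,6,7,8,9} → only 2 remains.
r7c4 = 7: row 7 has {2,3,4,9}; col 4 has {3,4,5,6,8,9}; box has {1,2,3,4,5,6,9} → only 7 remains.
r7c5 = 8: row 7 has {2,3,4,7,9}; col 5 has {1,2,4,5,6,7,9}; box has {1,2,3,4,5,6,7,9} → only 8 remains.
r1c4 = 2: row 1 has {6,8,9}; col 4 has {3,4,5,6,7,8,9}; box has {1,4,5,6,7,8,9} → only 2 remains.
r1c5 = 3: row 1 has {2,6,8,9}; col 5 has {1,2,4,5,6,7,8,9}; box has {1,2,4,5,6,7,8,9} → only 3 remains.
r1c9 = 4: row 1 has {2,3,6,8,9}; col 9 has {1,2,3,5,6,7,8,9}; box has {1,2,3,5,6,7,8,9} → only 4 remains.
r2c1 = 6: row 2 has {1,2,3,4,5,7,8}; col 1 has {1,2,3,4,8,9}; box has {2,3,4,8} → only 6 remains.
r2c3 = 9: row 2 has {1,2,3,4,5,6,7,8}; col 3 has {2,3,4,7,8}; box has {2,3,4,6,8} → only 9 remains.
r6c3 = 5: row 6 has {2,3,4,6,7,8}; col 3 has {2,3,4,7,8,9}; box has {1,2,3,4,6,7,8} → only 5 remains.
r6c4 = 1: row 6 has {2,3,4,5,6,7,8}; col 4 has {2,3,4,5,6,7,8,9}; box has {2,3,4,5,6,7,8,9} → only 1 remains.
r7c1 = 5: row 7 has {2,3,4,7,8,9}; col 1 has {1,2,3,4,6,8,9}; box has {2,3,4,7,8,9} → only 5 remains.
r7c2 = 1: row 7 has {2,3,4,5,7,8,9}; col 2 has {2,3,4,6,7,8}; box has {2,3,4,5,7,8,9} → only 1 remains.
r7c3 = 6: row 7 has {1,2,3,4,5,7,8,9}; col 3 has {2,3,4,5,7,8,9}; box has {1,2,3,4,5,7,8,9} → only 6 remains.
r1c1 = 7: row 1 has {2,3,4,6,8,9}; col 1 has {1,2,3,4,5,6,8,9}; box has {2,3,4,6,8,9} → only 7 remains.
r1c2 = 5: row 1 has {2,3,4,6,7,8,9}; col 2 has {1,2,3,4,6,7,8}; box has {2,3,4,6,7,8,9} → only 5 remains.
r1c3 = 1: row 1 has {2,3,4,5,6,7,8,9}; col 3 has {2,3,4,5,6,7,8,9}; box has {2,3,4,5,6,7,8,9} → only 1 remains.
r6c2 = 9: row 6 has {1,2,3,4,5,6,7,8}; col 2 has {1,2,3,4,5,6,7,8}; box has {1,2,3,4,5,6,7,8} → only 9 remains.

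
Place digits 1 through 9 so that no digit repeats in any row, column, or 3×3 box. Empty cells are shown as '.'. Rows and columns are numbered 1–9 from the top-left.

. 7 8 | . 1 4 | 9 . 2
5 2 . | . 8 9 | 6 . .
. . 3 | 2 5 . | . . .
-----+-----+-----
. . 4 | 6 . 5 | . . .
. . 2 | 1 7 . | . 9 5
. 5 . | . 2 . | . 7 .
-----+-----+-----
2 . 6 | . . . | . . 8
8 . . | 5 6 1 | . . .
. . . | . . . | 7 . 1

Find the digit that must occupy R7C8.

4

R1C1 = 6: row 1 has {1,2,4,7,8,9}; col 1 has {2,5,8}; box has {2,3,5,7,8} → only 6 remains.
R1C4 = 3: row 1 has {1,2,4,6,7,8,9}; col 4 has {1,2,5,6}; box has {1,2,4,5,8,9} → only 3 remains.
R1C8 = 5: row 1 has {1,2,3,4,6,7,8,9}; col 8 has {7,9}; box has {2,6,9} → only 5 remains.
R2C3 = 1: row 2 has {2,5,6,8,9}; col 3 has {2,3,4,6,8}; box has {2,3,5,6,7,8} → only 1 remains.
R2C4 = 7: row 2 has {1,2,5,6,8,9}; col 4 has {1,2,3,5,6}; box has {1,2,3,4,5,8,9} → only 7 remains.
R3C6 = 6: row 3 has {2,3,5}; col 6 has {1,4,5,9}; box has {1,2,3,4,5,7,8,9} → only 6 remains.
R4C9 = 3: row 4 has {4,5,6}; col 9 has {1,2,5,8}; box has {5,7,9} → only 3 remains.
R5C1 = 3: row 5 has {1,2,5,7,9}; col 1 has {2,5,6,8}; box has {2,4,5} → only 3 remains.
R5C6 = 8: row 5 has {1,2,3,5,7,9}; col 6 has {1,4,5,6,9}; box has {1,2,5,6,7} → only 8 remains.
R5C7 = 4: row 5 has {1,2,3,5,7,8,9}; col 7 has {6,7,9}; box has {3,5,7,9} → only 4 remains.
R6C3 = 9: row 6 has {2,5,7}; col 3 has {1,2,3,4,6,8}; box has {2,3,4,5} → only 9 remains.
R6C4 = 4: row 6 has {2,5,7,9}; col 4 has {1,2,3,5,6,7}; box has {1,2,5,6,7,8} → only 4 remains.
R6C6 = 3: row 6 has {2,4,5,7,9}; col 6 has {1,4,5,6,8,9}; box has {1,2,4,5,6,7,8} → only 3 remains.
R6C9 = 6: row 6 has {2,3,4,5,7,9}; col 9 has {1,2,3,5,8}; box has {3,4,5,7,9} → only 6 remains.
R7C4 = 9: row 7 has {2,6,8}; col 4 has {1,2,3,4,5,6,7}; box has {1,5,6} → only 9 remains.
R7C6 = 7: row 7 has {2,6,8,9}; col 6 has {1,3,4,5,6,8,9}; box has {1,5,6,9} → only 7 remains.
R8C3 = 7: row 8 has {1,5,6,8}; col 3 has {1,2,3,4,6,8,9}; box has {2,6,8} → only 7 remains.
R9C3 = 5: row 9 has {1,7}; col 3 has {1,2,3,4,6,7,8,9}; box has {2,6,7,8} → only 5 remains.
R9C4 = 8: row 9 has {1,5,7}; col 4 has {1,2,3,4,5,6,7,9}; box has {1,5,6,7,9} → only 8 remains.
R9C6 = 2: row 9 has {1,5,7,8}; col 6 has {1,3,4,5,6,7,8,9}; box has {1,5,6,7,8,9} → only 2 remains.
R2C9 = 4: row 2 has {1,2,5,6,7,8,9}; col 9 has {1,2,3,5,6,8}; box has {2,5,6,9} → only 4 remains.
R3C9 = 7: row 3 has {2,3,5,6}; col 9 has {1,2,3,4,5,6,8}; box has {2,4,5,6,9} → only 7 remains.
R4C5 = 9: row 4 has {3,4,5,6}; col 5 has {1,2,5,6,7,8}; box has {1,2,3,4,5,6,7,8} → only 9 remains.
R5C2 = 6: row 5 has {1,2,3,4,5,7,8,9}; col 2 has {2,5,7}; box has {2,3,4,5,9} → only 6 remains.
R6C1 = 1: row 6 has {2,3,4,5,6,7,9}; col 1 has {2,3,5,6,8}; box has {2,3,4,5,6,9} → only 1 remains.
R6C7 = 8: row 6 has {1,2,3,4,5,6,7,9}; col 7 has {4,6,7,9}; box has {3,4,5,6,7,9} → only 8 remains.
R8C9 = 9: row 8 has {1,5,6,7,8}; col 9 has {1,2,3,4,5,6,7,8}; box has {1,7,8} → only 9 remains.
R2C8 = 3: row 2 has {1,2,4,5,6,7,8,9}; col 8 has {5,7,9}; box has {2,4,5,6,7,9} → only 3 remains.
R3C7 = 1: row 3 has {2,3,5,6,7}; col 7 has {4,6,7,8,9}; box has {2,3,4,5,6,7,9} → only 1 remains.
R3C8 = 8: row 3 has {1,2,3,5,6,7}; col 8 has {3,5,7,9}; box has {1,2,3,4,5,6,7,9} → only 8 remains.
R4C1 = 7: row 4 has {3,4,5,6,9}; col 1 has {1,2,3,5,6,8}; box has {1,2,3,4,5,6,9} → only 7 remains.
R4C2 = 8: row 4 has {3,4,5,6,7,9}; col 2 has {2,5,6,7}; box has {1,2,3,4,5,6,7,9} → only 8 remains.
R4C7 = 2: row 4 has {3,4,5,6,7,8,9}; col 7 has {1,4,6,7,8,9}; box has {3,4,5,6,7,8,9} → only 2 remains.
R4C8 = 1: row 4 has {2,3,4,5,6,7,8,9}; col 8 has {3,5,7,8,9}; box has {2,3,4,5,6,7,8,9} → only 1 remains.
R7C8 = 4: row 7 has {2,6,7,8,9}; col 8 has {1,3,5,7,8,9}; box has {1,7,8,9} → only 4 remains.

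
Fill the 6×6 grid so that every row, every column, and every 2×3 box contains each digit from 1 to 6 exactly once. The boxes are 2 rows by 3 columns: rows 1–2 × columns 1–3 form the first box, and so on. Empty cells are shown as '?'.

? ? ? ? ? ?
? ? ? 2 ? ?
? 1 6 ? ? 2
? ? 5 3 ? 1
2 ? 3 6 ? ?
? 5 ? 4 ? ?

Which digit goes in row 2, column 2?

3

row 3, column 4 = 5 (sole candidate).
row 3, column 5 = 4 (sole candidate).
row 4, column 1 = 4 (sole candidate).
row 4, column 2 = 2 (sole candidate).
row 4, column 5 = 6 (sole candidate).
row 5, column 2 = 4 (sole candidate).
row 5, column 6 = 5 (sole candidate).
row 6, column 3 = 1 (sole candidate).
row 6, column 6 = 3 (sole candidate).
row 1, column 4 = 1 (sole candidate).
row 2, column 3 = 4 (sole candidate).
row 2, column 6 = 6 (sole candidate).
row 3, column 1 = 3 (sole candidate).
row 5, column 5 = 1 (sole candidate).
row 6, column 1 = 6 (sole candidate).
row 6, column 5 = 2 (sole candidate).
row 1, column 1 = 5 (sole candidate).
row 1, column 3 = 2 (sole candidate).
row 1, column 5 = 3 (sole candidate).
row 1, column 6 = 4 (sole candidate).
row 2, column 1 = 1 (sole candidate).
row 2, column 2 = 3: row 2 has {1,2,4,6}; col 2 has {1,2,4,5}; box has {1,2,4,5} → only 3 remains.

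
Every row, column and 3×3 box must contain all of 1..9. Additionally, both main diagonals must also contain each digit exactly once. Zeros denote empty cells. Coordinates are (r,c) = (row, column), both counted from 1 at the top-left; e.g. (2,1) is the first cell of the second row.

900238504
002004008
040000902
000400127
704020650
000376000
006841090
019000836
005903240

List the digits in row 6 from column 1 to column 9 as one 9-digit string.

521376489

(2,8) = 7 (sole candidate).
(4,6) = 5 (sole candidate).
(5,4) = 1 (sole candidate).
(5,6) = 9 (sole candidate).
(5,9) = 3 (sole candidate).
(6,7) = 4: row 6 has {3,6,7}; col 7 has {1,2,5,6,8,9}; box has {1,2,3,5,6,7} → only 4 remains.
(6,8) = 8: row 6 has {3,4,6,7}; col 8 has {2,3,4,5,7,9}; box has {1,2,3,4,5,6,7} → only 8 remains.
(6,9) = 9: row 6 has {3,4,6,7,8}; col 9 has {2,3,4,6,7,8}; box has {1,2,3,4,5,6,7,8} → only 9 remains.
(7,7) = 7 (sole candidate).
(7,9) = 5 (sole candidate).
(8,5) = 5 (sole candidate).
(9,1) = 8 (sole candidate).
(9,2) = 7 (sole candidate).
(9,5) = 6 (sole candidate).
(9,9) = 1 (sole candidate).
(1,2) = 6 (sole candidate).
(1,8) = 1 (sole candidate).
(2,2) = 5 (sole candidate).
(2,4) = 6 (sole candidate).
(2,7) = 3 (sole candidate).
(3,3) = 8 (sole candidate).
(3,5) = 1 (sole candidate).
(3,6) = 7 (sole candidate).
(3,8) = 6 (sole candidate).
(4,3) = 3 (sole candidate).
(4,5) = 8 (sole candidate).
(5,2) = 8 (sole candidate).
(6,2) = 2: row 6 has {3,4,6,7,8,9}; col 2 has {1,4,5,6,7,8}; box has {3,4,7,8} → only 2 remains.
(6,3) = 1: row 6 has {2,3,4,6,7,8,9}; col 3 has {2,3,4,5,6,8,9}; box has {2,3,4,7,8} → only 1 remains.
(7,2) = 3 (sole candidate).
(8,4) = 7 (sole candidate).
(8,6) = 2 (sole candidate).
(1,3) = 7 (sole candidate).
(2,1) = 1 (sole candidate).
(2,5) = 9 (sole candidate).
(3,1) = 3 (sole candidate).
(3,4) = 5 (sole candidate).
(4,1) = 6 (sole candidate).
(4,2) = 9 (sole candidate).
(6,1) = 5: row 6 has {1,2,3,4,6,7,8,9}; col 1 has {1,3,6,7,8,9}; box has {1,2,3,4,6,7,8,9} → only 5 remains.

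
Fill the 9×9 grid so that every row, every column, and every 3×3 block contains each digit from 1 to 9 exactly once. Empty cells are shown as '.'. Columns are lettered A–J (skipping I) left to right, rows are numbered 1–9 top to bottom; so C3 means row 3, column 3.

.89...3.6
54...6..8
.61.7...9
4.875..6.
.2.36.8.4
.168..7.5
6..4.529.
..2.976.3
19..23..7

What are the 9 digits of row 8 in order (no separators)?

852197643

G2 = 1 (sole candidate).
B4 = 3 (sole candidate).
G4 = 9 (sole candidate).
H5 = 1 (sole candidate).
A6 = 9 (sole candidate).
E6 = 4 (sole candidate).
F6 = 2 (sole candidate).
H6 = 3 (sole candidate).
B7 = 7 (sole candidate).
C7 = 3 (sole candidate).
J7 = 1 (sole candidate).
A8 = 8: row 8 has {2,3,6,7,9}; col 1 has {1,4,5,6,9}; box has {1,2,3,6,7,9} → only 8 remains.
B8 = 5: row 8 has {2,3,6,7,8,9}; col 2 has {1,2,3,4,6,7,8,9}; box has {1,2,3,6,7,8,9} → only 5 remains.
D8 = 1: row 8 has {2,3,5,6,7,8,9}; col 4 has {3,4,7,8}; box has {2,3,4,5,7,9} → only 1 remains.
H8 = 4: row 8 has {1,2,3,5,6,7,8,9}; col 8 has {1,3,6,9}; box has {1,2,3,6,7,9} → only 4 remains.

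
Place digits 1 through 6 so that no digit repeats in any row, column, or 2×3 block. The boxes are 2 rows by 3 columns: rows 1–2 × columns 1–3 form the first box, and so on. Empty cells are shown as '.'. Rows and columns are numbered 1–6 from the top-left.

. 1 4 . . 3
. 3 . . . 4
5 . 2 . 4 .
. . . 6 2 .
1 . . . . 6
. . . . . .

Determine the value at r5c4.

4

r3c2 = 6 (sole candidate).
r3c6 = 1 (sole candidate).
r4c2 = 4 (sole candidate).
r4c6 = 5 (sole candidate).
r6c6 = 2 (sole candidate).
r3c4 = 3 (sole candidate).
r4c1 = 3 (sole candidate).
r4c3 = 1 (sole candidate).
r6c2 = 5 (sole candidate).
r5c2 = 2 (sole candidate).
r5c3 = 3 (sole candidate).
r5c5 = 5 (sole candidate).
r6c3 = 6 (sole candidate).
r1c5 = 6 (sole candidate).
r2c3 = 5 (sole candidate).
r2c5 = 1 (sole candidate).
r5c4 = 4: row 5 has {1,2,3,5,6}; col 4 has {3,6}; box has {2,5,6} → only 4 remains.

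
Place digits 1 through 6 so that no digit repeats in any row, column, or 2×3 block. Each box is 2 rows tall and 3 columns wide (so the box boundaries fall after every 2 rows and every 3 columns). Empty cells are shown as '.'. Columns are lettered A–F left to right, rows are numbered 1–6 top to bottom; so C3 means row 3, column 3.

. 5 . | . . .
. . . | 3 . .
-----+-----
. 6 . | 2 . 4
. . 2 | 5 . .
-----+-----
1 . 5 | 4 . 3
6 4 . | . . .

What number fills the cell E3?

B5 = 2 (sole candidate).
E5 = 6 (sole candidate).
C6 = 3 (sole candidate).
D6 = 1 (sole candidate).
D1 = 6 (sole candidate).
B2 = 1 (sole candidate).
C3 = 1 (sole candidate).
E3 = 3: row 3 has {1,2,4,6}; col 5 has {6}; box has {2,4,5} → only 3 remains.

3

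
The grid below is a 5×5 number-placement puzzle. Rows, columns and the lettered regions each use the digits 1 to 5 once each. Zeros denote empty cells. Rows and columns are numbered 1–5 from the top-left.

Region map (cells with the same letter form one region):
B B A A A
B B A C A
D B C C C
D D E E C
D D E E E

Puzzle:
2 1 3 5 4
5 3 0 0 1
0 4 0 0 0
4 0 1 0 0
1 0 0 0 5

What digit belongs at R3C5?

R2C3 = 2 (sole candidate).
R2C4 = 4 (sole candidate).
R3C1 = 3 (sole candidate).
R3C3 = 5 (sole candidate).
R3C5 = 2: row 3 has {3,4,5}; col 5 has {1,4,5}; region has {4,5} → only 2 remains.

2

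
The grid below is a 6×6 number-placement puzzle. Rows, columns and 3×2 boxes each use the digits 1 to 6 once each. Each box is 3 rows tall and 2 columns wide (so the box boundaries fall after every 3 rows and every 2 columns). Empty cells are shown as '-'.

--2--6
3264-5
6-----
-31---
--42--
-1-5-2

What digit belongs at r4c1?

r2c5 = 1: row 2 has {2,3,4,5,6}; col 5 has {}; box has {5,6} → only 1 remains.
r4c4 = 6: row 4 has {1,3}; col 4 has {2,4,5}; box has {1,2,4,5} → only 6 remains.
r4c6 = 4: row 4 has {1,3,6}; col 6 has {2,5,6}; box has {2} → only 4 remains.
r5c1 = 5: row 5 has {2,4}; col 1 has {3,6}; box has {1,3} → only 5 remains.
r5c2 = 6: row 5 has {2,4,5}; col 2 has {1,2,3}; box has {1,3,5} → only 6 remains.
r5c5 = 3: row 5 has {2,4,5,6}; col 5 has {1}; box has {2,4} → only 3 remains.
r5c6 = 1: row 5 has {2,3,4,5,6}; col 6 has {2,4,5,6}; box has {2,3,4} → only 1 remains.
r6c1 = 4: row 6 has {1,2,5}; col 1 has {3,5,6}; box has {1,3,5,6} → only 4 remains.
r6c3 = 3: row 6 has {1,2,4,5}; col 3 has {1,2,4,6}; box has {1,2,4,5,6} → only 3 remains.
r6c5 = 6: row 6 has {1,2,3,4,5}; col 5 has {1,3}; box has {1,2,3,4} → only 6 remains.
r1c1 = 1: row 1 has {2,6}; col 1 has {3,4,5,6}; box has {2,3,6} → only 1 remains.
r1c4 = 3: row 1 has {1,2,6}; col 4 has {2,4,5,6}; box has {2,4,6} → only 3 remains.
r1c5 = 4: row 1 has {1,2,3,6}; col 5 has {1,3,6}; box has {1,5,6} → only 4 remains.
r3c3 = 5: row 3 has {6}; col 3 has {1,2,3,4,6}; box has {2,3,4,6} → only 5 remains.
r3c4 = 1: row 3 has {5,6}; col 4 has {2,3,4,5,6}; box has {2,3,4,5,6} → only 1 remains.
r3c5 = 2: row 3 has {1,5,6}; col 5 has {1,3,4,6}; box has {1,4,5,6} → only 2 remains.
r3c6 = 3: row 3 has {1,2,5,6}; col 6 has {1,2,4,5,6}; box has {1,2,4,5,6} → only 3 remains.
r4c1 = 2: row 4 has {1,3,4,6}; col 1 has {1,3,4,5,6}; box has {1,3,4,5,6} → only 2 remains.

2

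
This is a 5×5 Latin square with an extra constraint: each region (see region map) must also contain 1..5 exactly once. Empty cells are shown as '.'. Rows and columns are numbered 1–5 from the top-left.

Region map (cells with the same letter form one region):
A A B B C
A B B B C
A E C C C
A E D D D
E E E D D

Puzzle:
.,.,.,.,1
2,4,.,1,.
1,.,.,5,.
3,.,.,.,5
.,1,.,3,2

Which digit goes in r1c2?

r1c2 = 5: row 1 has {1}; col 2 has {1,4}; region has {1,2,3} → only 5 remains.

5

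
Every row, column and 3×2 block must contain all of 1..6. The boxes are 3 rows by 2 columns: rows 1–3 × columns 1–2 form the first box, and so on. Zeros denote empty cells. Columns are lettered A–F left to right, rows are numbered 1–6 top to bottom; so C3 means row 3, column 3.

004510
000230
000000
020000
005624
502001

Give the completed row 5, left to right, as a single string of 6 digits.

135624

E6 = 6: row 6 has {1,2,5}; col 5 has {1,2,3}; box has {1,2,4} → only 6 remains.
E4 = 5: row 4 has {2}; col 5 has {1,2,3,6}; box has {1,2,4,6} → only 5 remains.
F4 = 3: row 4 has {2,5}; col 6 has {1,4}; box has {1,2,4,5,6} → only 3 remains.
E3 = 4: row 3 has {}; col 5 has {1,2,3,5,6}; box has {1,3} → only 4 remains.
C4 = 1: row 4 has {2,3,5}; col 3 has {2,4,5}; box has {2,5,6} → only 1 remains.
D4 = 4: row 4 has {1,2,3,5}; col 4 has {2,5,6}; box has {1,2,5,6} → only 4 remains.
D6 = 3: row 6 has {1,2,5,6}; col 4 has {2,4,5,6}; box has {1,2,4,5,6} → only 3 remains.
C2 = 6: row 2 has {2,3}; col 3 has {1,2,4,5}; box has {2,4,5} → only 6 remains.
F2 = 5: row 2 has {2,3,6}; col 6 has {1,3,4}; box has {1,3,4} → only 5 remains.
C3 = 3: row 3 has {4}; col 3 has {1,2,4,5,6}; box has {2,4,5,6} → only 3 remains.
D3 = 1: row 3 has {3,4}; col 4 has {2,3,4,5,6}; box has {2,3,4,5,6} → only 1 remains.
A4 = 6: row 4 has {1,2,3,4,5}; col 1 has {5}; box has {2,5} → only 6 remains.
B6 = 4: row 6 has {1,2,3,5,6}; col 2 has {2}; box has {2,5,6} → only 4 remains.
B2 = 1: row 2 has {2,3,5,6}; col 2 has {2,4}; box has {} → only 1 remains.
A3 = 2: row 3 has {1,3,4}; col 1 has {5,6}; box has {1} → only 2 remains.
F3 = 6: row 3 has {1,2,3,4}; col 6 has {1,3,4,5}; box has {1,3,4,5} → only 6 remains.
B5 = 3: row 5 has {2,4,5,6}; col 2 has {1,2,4}; box has {2,4,5,6} → only 3 remains.
A1 = 3: row 1 has {1,4,5}; col 1 has {2,5,6}; box has {1,2} → only 3 remains.
B1 = 6: row 1 has {1,3,4,5}; col 2 has {1,2,3,4}; box has {1,2,3} → only 6 remains.
F1 = 2: row 1 has {1,3,4,5,6}; col 6 has {1,3,4,5,6}; box has {1,3,4,5,6} → only 2 remains.
A2 = 4: row 2 has {1,2,3,5,6}; col 1 has {2,3,5,6}; box has {1,2,3,6} → only 4 remains.
B3 = 5: row 3 has {1,2,3,4,6}; col 2 has {1,2,3,4,6}; box has {1,2,3,4,6} → only 5 remains.
A5 = 1: row 5 has {2,3,4,5,6}; col 1 has {2,3,4,5,6}; box has {2,3,4,5,6} → only 1 remains.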